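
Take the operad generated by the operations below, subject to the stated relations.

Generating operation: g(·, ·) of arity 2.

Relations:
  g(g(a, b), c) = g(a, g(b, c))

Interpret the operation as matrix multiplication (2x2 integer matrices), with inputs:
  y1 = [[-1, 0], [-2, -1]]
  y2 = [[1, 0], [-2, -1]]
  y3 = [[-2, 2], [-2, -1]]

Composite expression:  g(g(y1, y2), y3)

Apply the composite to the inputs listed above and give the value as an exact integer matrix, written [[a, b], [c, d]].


[[2, -2], [-2, -1]]


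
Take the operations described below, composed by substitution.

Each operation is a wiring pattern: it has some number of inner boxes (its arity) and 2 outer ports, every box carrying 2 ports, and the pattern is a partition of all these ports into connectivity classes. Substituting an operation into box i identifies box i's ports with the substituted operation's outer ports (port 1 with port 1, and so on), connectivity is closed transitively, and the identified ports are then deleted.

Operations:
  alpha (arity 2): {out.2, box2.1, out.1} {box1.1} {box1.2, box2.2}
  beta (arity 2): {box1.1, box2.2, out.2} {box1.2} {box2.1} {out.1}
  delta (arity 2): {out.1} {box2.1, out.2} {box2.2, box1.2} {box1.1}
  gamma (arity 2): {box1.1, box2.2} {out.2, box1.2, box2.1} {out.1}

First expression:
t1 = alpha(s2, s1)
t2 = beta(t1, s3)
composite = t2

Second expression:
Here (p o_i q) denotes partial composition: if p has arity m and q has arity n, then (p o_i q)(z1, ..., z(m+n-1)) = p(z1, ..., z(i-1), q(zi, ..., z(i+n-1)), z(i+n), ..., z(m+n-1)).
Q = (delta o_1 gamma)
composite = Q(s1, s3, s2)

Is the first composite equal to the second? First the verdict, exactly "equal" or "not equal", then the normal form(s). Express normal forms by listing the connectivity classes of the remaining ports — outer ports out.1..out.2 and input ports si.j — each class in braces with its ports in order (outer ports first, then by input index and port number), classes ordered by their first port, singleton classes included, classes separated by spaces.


In normal form, the first expression is {out.1} {out.2, s1.1, s3.2} {s1.2, s2.2} {s2.1} {s3.1}
In normal form, the second expression is {out.1} {out.2, s2.1} {s1.1, s3.2} {s1.2, s2.2, s3.1}
The normal forms differ: not equal.

not equal: they reduce to {out.1} {out.2, s1.1, s3.2} {s1.2, s2.2} {s2.1} {s3.1} and {out.1} {out.2, s2.1} {s1.1, s3.2} {s1.2, s2.2, s3.1}


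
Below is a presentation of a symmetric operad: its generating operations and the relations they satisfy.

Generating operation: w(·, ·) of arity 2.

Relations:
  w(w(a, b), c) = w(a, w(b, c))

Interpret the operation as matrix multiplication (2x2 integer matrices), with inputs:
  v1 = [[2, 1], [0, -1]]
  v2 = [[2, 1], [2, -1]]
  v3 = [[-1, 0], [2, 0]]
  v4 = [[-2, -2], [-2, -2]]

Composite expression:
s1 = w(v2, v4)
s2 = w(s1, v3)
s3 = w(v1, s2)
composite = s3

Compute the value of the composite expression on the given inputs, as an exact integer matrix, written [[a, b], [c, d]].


[[-14, 0], [2, 0]]


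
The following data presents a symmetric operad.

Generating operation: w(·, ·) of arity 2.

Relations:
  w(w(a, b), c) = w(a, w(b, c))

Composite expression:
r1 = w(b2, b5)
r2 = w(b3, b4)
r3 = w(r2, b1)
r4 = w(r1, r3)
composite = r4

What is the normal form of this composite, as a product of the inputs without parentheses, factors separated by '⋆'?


All parenthesizations of w agree; list the b-inputs left to right.
w(b2, b5) spells out as b2 ⋆ b5
w(b3, b4) spells out as b3 ⋆ b4
w(w(b3, b4), b1) spells out as b3 ⋆ b4 ⋆ b1
w(w(b2, b5), w(w(b3, b4), b1)) spells out as b2 ⋆ b5 ⋆ b3 ⋆ b4 ⋆ b1

b2 ⋆ b5 ⋆ b3 ⋆ b4 ⋆ b1


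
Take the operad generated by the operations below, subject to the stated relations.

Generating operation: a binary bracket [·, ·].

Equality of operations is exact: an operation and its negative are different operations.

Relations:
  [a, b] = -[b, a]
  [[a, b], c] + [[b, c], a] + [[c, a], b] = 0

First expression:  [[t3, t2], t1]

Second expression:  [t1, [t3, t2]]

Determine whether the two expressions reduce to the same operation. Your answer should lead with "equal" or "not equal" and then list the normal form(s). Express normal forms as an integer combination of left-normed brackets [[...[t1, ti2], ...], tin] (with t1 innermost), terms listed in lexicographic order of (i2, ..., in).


not equal — first [[t1, t2], t3] - [[t1, t3], t2], second -[[t1, t2], t3] + [[t1, t3], t2]


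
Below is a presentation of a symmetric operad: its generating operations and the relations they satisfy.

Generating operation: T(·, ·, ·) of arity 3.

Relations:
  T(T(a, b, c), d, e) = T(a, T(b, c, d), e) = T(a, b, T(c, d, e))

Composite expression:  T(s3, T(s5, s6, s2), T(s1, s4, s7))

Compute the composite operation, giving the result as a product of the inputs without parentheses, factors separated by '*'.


s3 * s5 * s6 * s2 * s1 * s4 * s7

Associativity of T dissolves the nesting; only the s-input order survives.
T(s5, s6, s2) collapses to s5 * s6 * s2
T(s1, s4, s7) collapses to s1 * s4 * s7
T(s3, T(s5, s6, s2), T(s1, s4, s7)) collapses to s3 * s5 * s6 * s2 * s1 * s4 * s7


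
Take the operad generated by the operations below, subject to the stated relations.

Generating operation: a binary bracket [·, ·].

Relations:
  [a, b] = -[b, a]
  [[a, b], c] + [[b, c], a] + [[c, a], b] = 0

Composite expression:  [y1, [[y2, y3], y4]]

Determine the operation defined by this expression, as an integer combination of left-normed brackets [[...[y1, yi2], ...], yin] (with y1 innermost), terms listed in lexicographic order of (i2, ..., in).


[[[y1, y2], y3], y4] - [[[y1, y3], y2], y4] - [[[y1, y4], y2], y3] + [[[y1, y4], y3], y2]

A multilinear Lie element is pinned by y1-initial words (y1 innermost).
Composite bracket: [y1, [[y2, y3], y4]]
The bracket unfolds into 8 signed words via [a, b] = ab - ba (2^3 = 8).
Words beginning with y1 determine it all:
  sign of y1y2y3y4 is +1, so it contributes +[[[y1, y2], y3], y4]
  sign of y1y3y2y4 is -1, so it contributes -[[[y1, y3], y2], y4]
  sign of y1y4y2y3 is -1, so it contributes -[[[y1, y4], y2], y3]
  sign of y1y4y3y2 is +1, so it contributes +[[[y1, y4], y3], y2]


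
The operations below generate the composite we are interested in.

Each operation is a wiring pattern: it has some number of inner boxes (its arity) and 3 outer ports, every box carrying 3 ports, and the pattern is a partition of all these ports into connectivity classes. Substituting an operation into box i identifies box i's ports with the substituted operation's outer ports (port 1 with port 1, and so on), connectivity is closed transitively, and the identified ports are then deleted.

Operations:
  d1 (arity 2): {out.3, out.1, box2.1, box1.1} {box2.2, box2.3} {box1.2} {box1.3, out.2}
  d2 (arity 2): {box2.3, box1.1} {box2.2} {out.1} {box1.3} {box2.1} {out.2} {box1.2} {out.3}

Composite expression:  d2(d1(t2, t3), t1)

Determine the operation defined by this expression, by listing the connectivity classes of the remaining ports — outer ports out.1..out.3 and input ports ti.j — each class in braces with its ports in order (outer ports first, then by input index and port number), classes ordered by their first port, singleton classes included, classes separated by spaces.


{out.1} {out.2} {out.3} {t1.1} {t1.2} {t1.3, t2.1, t3.1} {t2.2} {t2.3} {t3.2, t3.3}

Connectivity passes through glued d2-boundaries; trace each wire chain.
the subtree at d1 composes to {out.1, out.3, t2.1, t3.1} {out.2, t2.3} {t2.2} {t3.2, t3.3} on (t2, t3); out.j = own outer ports
the subtree at d2 composes to {out.1} {out.2} {out.3} {t1.1} {t1.2} {t1.3, t2.1, t3.1} {t2.2} {t2.3} {t3.2, t3.3} on (t2, t3, t1); out.j = own outer ports


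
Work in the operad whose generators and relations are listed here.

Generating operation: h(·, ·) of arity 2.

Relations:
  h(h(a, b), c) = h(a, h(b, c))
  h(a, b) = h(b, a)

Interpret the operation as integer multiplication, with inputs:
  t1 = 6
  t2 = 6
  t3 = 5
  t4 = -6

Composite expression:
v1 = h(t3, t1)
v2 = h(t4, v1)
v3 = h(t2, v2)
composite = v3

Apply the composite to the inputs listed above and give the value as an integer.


h(t3, t1) = 30
h(t4, h(t3, t1)) = -180
h(t2, h(t4, h(t3, t1))) = -1080

-1080


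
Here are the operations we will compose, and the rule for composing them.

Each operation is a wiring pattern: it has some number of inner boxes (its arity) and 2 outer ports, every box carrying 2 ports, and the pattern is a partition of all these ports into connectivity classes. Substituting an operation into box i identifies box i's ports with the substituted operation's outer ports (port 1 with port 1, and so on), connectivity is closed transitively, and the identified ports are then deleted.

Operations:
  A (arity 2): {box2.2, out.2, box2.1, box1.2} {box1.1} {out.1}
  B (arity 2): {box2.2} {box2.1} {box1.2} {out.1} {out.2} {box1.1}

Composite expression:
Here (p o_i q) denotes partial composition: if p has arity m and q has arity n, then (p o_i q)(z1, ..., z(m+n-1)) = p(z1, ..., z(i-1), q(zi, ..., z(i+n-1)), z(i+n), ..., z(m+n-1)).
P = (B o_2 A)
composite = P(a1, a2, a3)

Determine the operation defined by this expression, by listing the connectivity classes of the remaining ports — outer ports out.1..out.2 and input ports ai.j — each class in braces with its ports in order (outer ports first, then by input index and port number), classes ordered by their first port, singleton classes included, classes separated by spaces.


{out.1} {out.2} {a1.1} {a1.2} {a2.1} {a2.2, a3.1, a3.2}

Two ports join when wires chain via B-identified ports.
composing A on (a2, a3), with out.j its own outer ports: {out.1} {out.2, a2.2, a3.1, a3.2} {a2.1}
composing B on (a1, a2, a3), with out.j its own outer ports: {out.1} {out.2} {a1.1} {a1.2} {a2.1} {a2.2, a3.1, a3.2}


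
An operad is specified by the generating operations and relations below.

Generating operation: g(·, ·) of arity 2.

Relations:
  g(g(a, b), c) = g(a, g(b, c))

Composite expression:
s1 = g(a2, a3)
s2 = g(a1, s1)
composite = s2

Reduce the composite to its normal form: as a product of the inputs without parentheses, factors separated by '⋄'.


a1 ⋄ a2 ⋄ a3

Associativity of g dissolves the nesting; only the a-input order survives.
g(a2, a3) linearizes to a2 ⋄ a3
g(a1, g(a2, a3)) linearizes to a1 ⋄ a2 ⋄ a3


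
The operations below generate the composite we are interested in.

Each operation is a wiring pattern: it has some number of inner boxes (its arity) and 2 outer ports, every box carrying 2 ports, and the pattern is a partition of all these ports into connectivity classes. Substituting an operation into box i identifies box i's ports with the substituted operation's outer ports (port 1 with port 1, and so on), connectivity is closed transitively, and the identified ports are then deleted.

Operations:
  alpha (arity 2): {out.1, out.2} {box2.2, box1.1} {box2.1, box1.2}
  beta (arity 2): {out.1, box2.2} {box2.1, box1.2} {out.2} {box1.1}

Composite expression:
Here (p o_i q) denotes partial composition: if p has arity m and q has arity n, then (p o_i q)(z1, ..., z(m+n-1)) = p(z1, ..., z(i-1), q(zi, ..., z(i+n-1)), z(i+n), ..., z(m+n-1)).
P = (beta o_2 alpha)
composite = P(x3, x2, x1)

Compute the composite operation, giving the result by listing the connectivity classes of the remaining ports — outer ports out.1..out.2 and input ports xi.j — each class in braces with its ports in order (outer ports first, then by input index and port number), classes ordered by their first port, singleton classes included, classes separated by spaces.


{out.1, x3.2} {out.2} {x1.1, x2.2} {x1.2, x2.1} {x3.1}


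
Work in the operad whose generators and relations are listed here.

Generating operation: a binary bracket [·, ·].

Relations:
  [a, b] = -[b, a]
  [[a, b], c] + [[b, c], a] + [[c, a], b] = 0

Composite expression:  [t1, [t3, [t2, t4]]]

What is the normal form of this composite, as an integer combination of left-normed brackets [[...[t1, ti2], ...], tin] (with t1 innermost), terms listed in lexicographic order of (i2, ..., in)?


-[[[t1, t2], t4], t3] + [[[t1, t3], t2], t4] - [[[t1, t3], t4], t2] + [[[t1, t4], t2], t3]

Antisymmetry and Jacobi reduce to t1-anchored left-normed brackets.
Composite bracket: [t1, [t3, [t2, t4]]]
Under [a, b] = ab - ba we get 8 signed associative words (2^3 = 8).
Coefficients come from the t1-initial words:
  sign of t1t2t4t3 is -1, so it contributes -[[[t1, t2], t4], t3]
  sign of t1t3t2t4 is +1, so it contributes +[[[t1, t3], t2], t4]
  sign of t1t3t4t2 is -1, so it contributes -[[[t1, t3], t4], t2]
  sign of t1t4t2t3 is +1, so it contributes +[[[t1, t4], t2], t3]


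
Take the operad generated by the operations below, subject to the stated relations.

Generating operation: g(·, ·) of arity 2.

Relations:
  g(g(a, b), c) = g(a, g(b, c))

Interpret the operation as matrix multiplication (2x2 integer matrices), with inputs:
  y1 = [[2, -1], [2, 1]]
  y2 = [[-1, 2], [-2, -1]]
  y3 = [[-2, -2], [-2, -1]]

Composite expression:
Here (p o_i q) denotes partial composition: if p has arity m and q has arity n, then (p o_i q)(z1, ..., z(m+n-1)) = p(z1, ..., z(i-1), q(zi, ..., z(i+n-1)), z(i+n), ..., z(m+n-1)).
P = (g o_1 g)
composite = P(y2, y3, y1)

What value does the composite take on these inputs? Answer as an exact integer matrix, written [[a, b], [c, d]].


g(y2, y3) = [[-2, 0], [6, 5]]
g(g(y2, y3), y1) = [[-4, 2], [22, -1]]

[[-4, 2], [22, -1]]


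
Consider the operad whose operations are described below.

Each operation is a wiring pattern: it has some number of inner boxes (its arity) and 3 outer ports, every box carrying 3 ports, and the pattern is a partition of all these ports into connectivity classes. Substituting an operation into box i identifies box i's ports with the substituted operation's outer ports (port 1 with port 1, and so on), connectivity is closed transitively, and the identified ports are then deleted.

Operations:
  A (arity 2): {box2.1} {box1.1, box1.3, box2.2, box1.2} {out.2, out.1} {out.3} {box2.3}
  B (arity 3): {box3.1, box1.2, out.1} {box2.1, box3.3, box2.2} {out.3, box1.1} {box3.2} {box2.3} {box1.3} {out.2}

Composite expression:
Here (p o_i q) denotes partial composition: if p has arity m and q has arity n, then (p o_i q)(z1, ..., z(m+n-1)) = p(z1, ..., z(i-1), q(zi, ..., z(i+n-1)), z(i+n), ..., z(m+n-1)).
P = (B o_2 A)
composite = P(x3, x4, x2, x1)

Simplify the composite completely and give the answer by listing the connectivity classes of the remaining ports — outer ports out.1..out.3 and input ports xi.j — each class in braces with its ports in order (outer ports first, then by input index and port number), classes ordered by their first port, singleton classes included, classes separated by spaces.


{out.1, x1.1, x3.2} {out.2} {out.3, x3.1} {x1.2} {x1.3} {x2.1} {x2.2, x4.1, x4.2, x4.3} {x2.3} {x3.3}

Treat the ports identified at B as solder joints: merge, then drop.
through A, on inputs (x4, x2): {out.1, out.2} {out.3} {x2.1} {x2.2, x4.1, x4.2, x4.3} {x2.3} (out.j = stage outer ports)
through B, on inputs (x3, x4, x2, x1): {out.1, x1.1, x3.2} {out.2} {out.3, x3.1} {x1.2} {x1.3} {x2.1} {x2.2, x4.1, x4.2, x4.3} {x2.3} {x3.3} (out.j = stage outer ports)


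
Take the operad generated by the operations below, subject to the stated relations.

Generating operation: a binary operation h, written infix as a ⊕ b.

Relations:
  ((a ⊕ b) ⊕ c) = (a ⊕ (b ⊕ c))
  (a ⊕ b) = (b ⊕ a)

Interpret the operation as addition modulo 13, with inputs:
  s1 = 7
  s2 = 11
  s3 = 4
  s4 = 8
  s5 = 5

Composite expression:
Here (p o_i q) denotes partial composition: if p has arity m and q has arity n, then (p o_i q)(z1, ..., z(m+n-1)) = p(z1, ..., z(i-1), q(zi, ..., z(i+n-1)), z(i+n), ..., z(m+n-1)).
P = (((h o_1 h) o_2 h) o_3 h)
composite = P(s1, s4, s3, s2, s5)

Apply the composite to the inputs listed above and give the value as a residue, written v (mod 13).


9 (mod 13)

(s3 ⊕ s2) = 2
(s4 ⊕ (s3 ⊕ s2)) = 10
(s1 ⊕ (s4 ⊕ (s3 ⊕ s2))) = 4
((s1 ⊕ (s4 ⊕ (s3 ⊕ s2))) ⊕ s5) = 9


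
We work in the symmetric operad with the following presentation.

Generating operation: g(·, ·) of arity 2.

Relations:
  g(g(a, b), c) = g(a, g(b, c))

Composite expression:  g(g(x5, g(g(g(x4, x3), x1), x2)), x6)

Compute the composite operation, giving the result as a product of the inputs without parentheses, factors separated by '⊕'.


x5 ⊕ x4 ⊕ x3 ⊕ x1 ⊕ x2 ⊕ x6

Under associativity of g, the answer is the x's in reading order.
g(x4, x3) collapses to x4 ⊕ x3
g(g(x4, x3), x1) collapses to x4 ⊕ x3 ⊕ x1
g(g(g(x4, x3), x1), x2) collapses to x4 ⊕ x3 ⊕ x1 ⊕ x2
g(x5, g(g(g(x4, x3), x1), x2)) collapses to x5 ⊕ x4 ⊕ x3 ⊕ x1 ⊕ x2
g(g(x5, g(g(g(x4, x3), x1), x2)), x6) collapses to x5 ⊕ x4 ⊕ x3 ⊕ x1 ⊕ x2 ⊕ x6


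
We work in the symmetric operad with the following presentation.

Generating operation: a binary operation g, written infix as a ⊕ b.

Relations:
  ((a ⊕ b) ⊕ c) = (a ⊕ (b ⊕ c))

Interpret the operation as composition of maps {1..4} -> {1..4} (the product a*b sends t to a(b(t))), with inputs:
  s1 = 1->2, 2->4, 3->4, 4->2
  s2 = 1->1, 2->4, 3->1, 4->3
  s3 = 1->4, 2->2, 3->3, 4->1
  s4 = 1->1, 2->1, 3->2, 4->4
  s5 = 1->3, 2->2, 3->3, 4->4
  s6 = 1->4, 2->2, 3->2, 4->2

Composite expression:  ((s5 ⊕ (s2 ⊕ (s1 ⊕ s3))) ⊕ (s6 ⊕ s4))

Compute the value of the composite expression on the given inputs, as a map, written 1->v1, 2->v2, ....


(s1 ⊕ s3) = 1->2, 2->4, 3->4, 4->2
(s2 ⊕ (s1 ⊕ s3)) = 1->4, 2->3, 3->3, 4->4
(s5 ⊕ (s2 ⊕ (s1 ⊕ s3))) = 1->4, 2->3, 3->3, 4->4
(s6 ⊕ s4) = 1->4, 2->4, 3->2, 4->2
((s5 ⊕ (s2 ⊕ (s1 ⊕ s3))) ⊕ (s6 ⊕ s4)) = 1->4, 2->4, 3->3, 4->3

1->4, 2->4, 3->3, 4->3


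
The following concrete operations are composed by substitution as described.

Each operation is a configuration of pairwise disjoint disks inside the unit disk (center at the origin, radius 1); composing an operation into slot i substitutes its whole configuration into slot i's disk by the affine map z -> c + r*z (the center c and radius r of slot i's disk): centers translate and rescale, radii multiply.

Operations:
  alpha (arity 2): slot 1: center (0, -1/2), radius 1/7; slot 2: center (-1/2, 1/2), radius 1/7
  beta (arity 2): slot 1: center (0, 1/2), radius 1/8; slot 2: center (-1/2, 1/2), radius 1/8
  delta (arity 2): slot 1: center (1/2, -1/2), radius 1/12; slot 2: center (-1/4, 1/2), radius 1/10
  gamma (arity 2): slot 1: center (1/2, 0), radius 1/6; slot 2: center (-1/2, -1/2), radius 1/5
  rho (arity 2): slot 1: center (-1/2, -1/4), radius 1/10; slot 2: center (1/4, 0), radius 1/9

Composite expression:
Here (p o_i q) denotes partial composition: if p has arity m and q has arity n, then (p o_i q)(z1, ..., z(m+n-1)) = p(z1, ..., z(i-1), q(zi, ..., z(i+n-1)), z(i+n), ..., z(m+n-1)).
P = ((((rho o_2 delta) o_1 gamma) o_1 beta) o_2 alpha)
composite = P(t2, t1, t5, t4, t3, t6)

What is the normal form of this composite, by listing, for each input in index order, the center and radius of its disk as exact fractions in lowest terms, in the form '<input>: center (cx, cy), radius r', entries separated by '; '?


t1: center (-11/24, -233/960), radius 1/3360; t2: center (-9/20, -29/120), radius 1/480; t3: center (11/36, -1/18), radius 1/108; t4: center (-11/20, -3/10), radius 1/50; t5: center (-147/320, -77/320), radius 1/3360; t6: center (2/9, 1/18), radius 1/90


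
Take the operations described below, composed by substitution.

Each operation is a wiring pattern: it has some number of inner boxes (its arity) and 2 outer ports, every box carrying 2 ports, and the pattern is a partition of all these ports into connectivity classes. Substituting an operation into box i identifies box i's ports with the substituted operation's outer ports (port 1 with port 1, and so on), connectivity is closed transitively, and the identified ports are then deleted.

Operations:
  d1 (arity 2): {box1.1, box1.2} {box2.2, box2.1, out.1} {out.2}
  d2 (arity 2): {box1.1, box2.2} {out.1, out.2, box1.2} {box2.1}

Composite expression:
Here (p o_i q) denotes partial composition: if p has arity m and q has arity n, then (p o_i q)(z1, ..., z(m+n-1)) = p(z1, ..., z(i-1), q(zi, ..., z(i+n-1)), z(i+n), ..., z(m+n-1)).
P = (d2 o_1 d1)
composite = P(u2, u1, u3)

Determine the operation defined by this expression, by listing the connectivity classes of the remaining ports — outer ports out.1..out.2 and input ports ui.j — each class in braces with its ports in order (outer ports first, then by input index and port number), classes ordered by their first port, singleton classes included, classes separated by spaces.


{out.1, out.2} {u1.1, u1.2, u3.2} {u2.1, u2.2} {u3.1}

Substituting into d2 glues patterns; closure does the rest.
d1 over (u2, u1) gives {out.1, u1.1, u1.2} {out.2} {u2.1, u2.2}, out.j being that stage's outer ports
d2 over (u2, u1, u3) gives {out.1, out.2} {u1.1, u1.2, u3.2} {u2.1, u2.2} {u3.1}, out.j being that stage's outer ports


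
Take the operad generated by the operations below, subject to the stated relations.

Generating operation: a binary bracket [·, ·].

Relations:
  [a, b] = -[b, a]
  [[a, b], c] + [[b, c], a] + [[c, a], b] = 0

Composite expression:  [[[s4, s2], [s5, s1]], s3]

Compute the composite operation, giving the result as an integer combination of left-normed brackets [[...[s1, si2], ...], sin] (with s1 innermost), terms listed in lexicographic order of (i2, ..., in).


-[[[[s1, s5], s2], s4], s3] + [[[[s1, s5], s4], s2], s3]

Skip Jacobi rewriting: expand, keep s1-initial words, read off terms.
Composite bracket: [[[s4, s2], [s5, s1]], s3]
The bracket unfolds into 16 signed words via [a, b] = ab - ba (2^4 = 16).
Only words starting with s1 matter:
  s1s5s2s4s3 appears with sign -1, giving the term -[[[[s1, s5], s2], s4], s3]
  s1s5s4s2s3 appears with sign +1, giving the term +[[[[s1, s5], s4], s2], s3]


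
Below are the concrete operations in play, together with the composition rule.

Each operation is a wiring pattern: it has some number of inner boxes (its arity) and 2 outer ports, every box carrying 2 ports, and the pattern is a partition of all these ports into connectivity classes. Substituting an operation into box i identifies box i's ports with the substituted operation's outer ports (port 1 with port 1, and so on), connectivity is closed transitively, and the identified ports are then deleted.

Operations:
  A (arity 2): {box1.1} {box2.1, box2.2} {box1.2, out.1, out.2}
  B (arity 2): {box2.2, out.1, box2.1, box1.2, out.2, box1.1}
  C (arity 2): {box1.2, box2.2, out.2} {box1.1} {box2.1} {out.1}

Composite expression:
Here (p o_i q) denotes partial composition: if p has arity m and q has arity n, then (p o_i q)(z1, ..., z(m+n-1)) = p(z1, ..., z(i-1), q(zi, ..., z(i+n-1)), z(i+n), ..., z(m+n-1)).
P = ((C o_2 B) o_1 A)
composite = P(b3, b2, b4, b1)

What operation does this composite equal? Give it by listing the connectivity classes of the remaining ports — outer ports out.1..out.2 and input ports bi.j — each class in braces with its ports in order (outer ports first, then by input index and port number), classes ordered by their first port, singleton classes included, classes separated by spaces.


{out.1} {out.2, b1.1, b1.2, b3.2, b4.1, b4.2} {b2.1, b2.2} {b3.1}

Treat the ports identified at C as solder joints: merge, then drop.
after A, the pattern on (b3, b2) reads {out.1, out.2, b3.2} {b2.1, b2.2} {b3.1} (out.j = its outer ports)
after B, the pattern on (b4, b1) reads {out.1, out.2, b1.1, b1.2, b4.1, b4.2} (out.j = its outer ports)
after C, the pattern on (b3, b2, b4, b1) reads {out.1} {out.2, b1.1, b1.2, b3.2, b4.1, b4.2} {b2.1, b2.2} {b3.1} (out.j = its outer ports)


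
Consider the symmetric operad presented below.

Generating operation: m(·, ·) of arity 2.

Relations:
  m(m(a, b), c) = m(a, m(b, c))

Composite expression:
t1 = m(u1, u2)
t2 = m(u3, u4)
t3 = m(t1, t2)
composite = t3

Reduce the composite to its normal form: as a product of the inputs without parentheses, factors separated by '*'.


u1 * u2 * u3 * u4

Associativity of m dissolves the nesting; only the u-input order survives.
m(u1, u2) spells out as u1 * u2
m(u3, u4) spells out as u3 * u4
m(m(u1, u2), m(u3, u4)) spells out as u1 * u2 * u3 * u4


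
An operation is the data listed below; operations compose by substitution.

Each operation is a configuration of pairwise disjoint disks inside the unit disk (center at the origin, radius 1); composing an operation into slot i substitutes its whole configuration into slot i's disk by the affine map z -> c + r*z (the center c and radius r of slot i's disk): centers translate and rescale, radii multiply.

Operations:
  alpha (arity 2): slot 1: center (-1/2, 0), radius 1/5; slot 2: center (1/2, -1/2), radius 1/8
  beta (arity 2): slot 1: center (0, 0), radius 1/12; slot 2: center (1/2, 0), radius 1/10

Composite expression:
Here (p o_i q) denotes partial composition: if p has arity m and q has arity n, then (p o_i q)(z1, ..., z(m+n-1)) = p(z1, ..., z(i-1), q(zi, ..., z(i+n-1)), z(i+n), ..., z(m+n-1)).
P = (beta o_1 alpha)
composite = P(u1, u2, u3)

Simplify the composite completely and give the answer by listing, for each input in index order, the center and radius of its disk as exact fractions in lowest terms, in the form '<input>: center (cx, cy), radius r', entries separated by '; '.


u1: center (-1/24, 0), radius 1/60; u2: center (1/24, -1/24), radius 1/96; u3: center (1/2, 0), radius 1/10

Affine substitution under beta: radii multiply and u-centers shift.
input u1: applying the 2 nested substitutions gives center (-1/24, 0), radius 1/60
input u2: applying the 2 nested substitutions gives center (1/24, -1/24), radius 1/96
input u3: applying the 1 nested substitution gives center (1/2, 0), radius 1/10


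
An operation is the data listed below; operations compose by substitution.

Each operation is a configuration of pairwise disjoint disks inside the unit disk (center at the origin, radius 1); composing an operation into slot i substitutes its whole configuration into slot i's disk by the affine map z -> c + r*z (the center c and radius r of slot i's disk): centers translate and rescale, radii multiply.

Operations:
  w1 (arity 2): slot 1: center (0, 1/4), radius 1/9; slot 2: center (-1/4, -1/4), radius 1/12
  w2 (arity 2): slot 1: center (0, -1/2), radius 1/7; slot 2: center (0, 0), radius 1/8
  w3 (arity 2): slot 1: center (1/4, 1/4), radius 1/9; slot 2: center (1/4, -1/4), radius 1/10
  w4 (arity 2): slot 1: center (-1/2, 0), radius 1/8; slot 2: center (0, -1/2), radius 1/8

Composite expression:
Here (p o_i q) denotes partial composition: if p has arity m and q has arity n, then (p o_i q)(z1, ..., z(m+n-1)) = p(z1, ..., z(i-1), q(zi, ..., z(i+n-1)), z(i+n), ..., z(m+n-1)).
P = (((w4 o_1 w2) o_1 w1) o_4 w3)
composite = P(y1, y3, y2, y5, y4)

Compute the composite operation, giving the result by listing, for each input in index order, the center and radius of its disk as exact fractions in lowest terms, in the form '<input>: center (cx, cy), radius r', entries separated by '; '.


y1: center (-1/2, -13/224), radius 1/504; y2: center (-1/2, 0), radius 1/64; y3: center (-113/224, -15/224), radius 1/672; y4: center (1/32, -17/32), radius 1/80; y5: center (1/32, -15/32), radius 1/72

Nesting under w4 composes maps z -> c + r*z down each y-path.
y1: after 3 affine steps, its disk has center (-1/2, -13/224), radius 1/504
y3: after 3 affine steps, its disk has center (-113/224, -15/224), radius 1/672
y2: after 2 affine steps, its disk has center (-1/2, 0), radius 1/64
y5: after 2 affine steps, its disk has center (1/32, -15/32), radius 1/72
y4: after 2 affine steps, its disk has center (1/32, -17/32), radius 1/80


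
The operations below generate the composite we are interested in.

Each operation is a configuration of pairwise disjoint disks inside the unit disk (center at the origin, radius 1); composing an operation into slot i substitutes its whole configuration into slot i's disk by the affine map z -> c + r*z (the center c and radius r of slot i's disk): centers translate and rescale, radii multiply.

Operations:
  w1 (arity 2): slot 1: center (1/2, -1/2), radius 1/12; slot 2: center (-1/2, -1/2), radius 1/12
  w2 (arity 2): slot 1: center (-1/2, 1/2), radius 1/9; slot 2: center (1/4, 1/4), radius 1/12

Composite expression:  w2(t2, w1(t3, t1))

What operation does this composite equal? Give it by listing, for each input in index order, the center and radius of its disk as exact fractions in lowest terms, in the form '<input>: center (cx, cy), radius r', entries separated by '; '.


t1: center (5/24, 5/24), radius 1/144; t2: center (-1/2, 1/2), radius 1/9; t3: center (7/24, 5/24), radius 1/144

Each t-disk chains the slot maps above it in w2; radii multiply.
for t2, the 1-step affine chain lands on center (-1/2, 1/2), radius 1/9
for t3, the 2-step affine chain lands on center (7/24, 5/24), radius 1/144
for t1, the 2-step affine chain lands on center (5/24, 5/24), radius 1/144


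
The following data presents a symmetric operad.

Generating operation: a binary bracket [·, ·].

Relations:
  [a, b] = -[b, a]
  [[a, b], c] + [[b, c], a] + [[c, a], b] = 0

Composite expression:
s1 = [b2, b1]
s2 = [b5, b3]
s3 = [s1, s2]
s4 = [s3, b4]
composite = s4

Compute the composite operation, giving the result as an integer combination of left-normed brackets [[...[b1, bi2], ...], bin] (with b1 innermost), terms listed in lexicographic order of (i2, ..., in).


Left-normed coefficients sit on the b1-initial expansion words.
Composite bracket: [[[b2, b1], [b5, b3]], b4]
The bracket unfolds into 16 signed words via [a, b] = ab - ba (2^4 = 16).
Coefficients come from the b1-initial words:
  word b1b2b3b5b4 has sign +1, contributing +[[[[b1, b2], b3], b5], b4]
  word b1b2b5b3b4 has sign -1, contributing -[[[[b1, b2], b5], b3], b4]

[[[[b1, b2], b3], b5], b4] - [[[[b1, b2], b5], b3], b4]


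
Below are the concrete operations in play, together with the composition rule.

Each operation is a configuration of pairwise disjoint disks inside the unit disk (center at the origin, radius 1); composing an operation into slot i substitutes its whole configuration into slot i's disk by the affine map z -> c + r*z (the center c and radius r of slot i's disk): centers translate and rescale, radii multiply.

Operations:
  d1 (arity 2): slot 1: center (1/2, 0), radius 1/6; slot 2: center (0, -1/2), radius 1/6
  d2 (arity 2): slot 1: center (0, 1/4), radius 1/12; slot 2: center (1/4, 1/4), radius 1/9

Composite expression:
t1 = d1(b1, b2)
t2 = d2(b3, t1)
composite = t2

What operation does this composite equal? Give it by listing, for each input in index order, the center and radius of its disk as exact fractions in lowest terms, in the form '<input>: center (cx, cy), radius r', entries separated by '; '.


Follow each b-input down from d2: c' goes to c + r*c', radius to r*r'.
b3 passes through 1 substitution, ending at center (0, 1/4), radius 1/12
b1 passes through 2 substitutions, ending at center (11/36, 1/4), radius 1/54
b2 passes through 2 substitutions, ending at center (1/4, 7/36), radius 1/54

b1: center (11/36, 1/4), radius 1/54; b2: center (1/4, 7/36), radius 1/54; b3: center (0, 1/4), radius 1/12


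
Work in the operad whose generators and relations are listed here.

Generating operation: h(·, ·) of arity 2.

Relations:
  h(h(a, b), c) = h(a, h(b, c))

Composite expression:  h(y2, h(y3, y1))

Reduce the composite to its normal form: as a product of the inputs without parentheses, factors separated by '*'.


y2 * y3 * y1

Key point: h is associative — brackets drop, the y-order remains.
h(y3, y1) reduces to y3 * y1
h(y2, h(y3, y1)) reduces to y2 * y3 * y1


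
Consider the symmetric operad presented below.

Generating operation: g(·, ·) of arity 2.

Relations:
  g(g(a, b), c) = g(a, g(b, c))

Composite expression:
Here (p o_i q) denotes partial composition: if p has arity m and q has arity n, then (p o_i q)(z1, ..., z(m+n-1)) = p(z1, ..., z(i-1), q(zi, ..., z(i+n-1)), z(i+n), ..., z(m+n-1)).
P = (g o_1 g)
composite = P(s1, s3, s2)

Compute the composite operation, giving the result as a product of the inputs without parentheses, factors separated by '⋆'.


s1 ⋆ s3 ⋆ s2

The g-tree's shape is irrelevant; the s-reading-order decides.
g(s1, s3) reduces to s1 ⋆ s3
g(g(s1, s3), s2) reduces to s1 ⋆ s3 ⋆ s2


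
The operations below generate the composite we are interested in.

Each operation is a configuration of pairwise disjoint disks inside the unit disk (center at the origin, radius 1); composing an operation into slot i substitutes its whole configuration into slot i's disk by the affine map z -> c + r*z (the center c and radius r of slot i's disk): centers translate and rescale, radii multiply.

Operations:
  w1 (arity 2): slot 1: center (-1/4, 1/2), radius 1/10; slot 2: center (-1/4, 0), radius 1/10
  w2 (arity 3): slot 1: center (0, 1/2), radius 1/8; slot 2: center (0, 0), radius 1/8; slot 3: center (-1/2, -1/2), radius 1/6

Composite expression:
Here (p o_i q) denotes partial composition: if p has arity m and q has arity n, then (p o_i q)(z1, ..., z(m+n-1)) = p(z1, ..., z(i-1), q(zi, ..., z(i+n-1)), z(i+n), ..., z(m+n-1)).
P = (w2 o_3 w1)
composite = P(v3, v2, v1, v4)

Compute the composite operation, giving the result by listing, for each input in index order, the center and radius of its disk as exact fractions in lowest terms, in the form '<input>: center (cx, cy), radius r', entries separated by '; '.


Follow each v-input down from w2: c' goes to c + r*c', radius to r*r'.
input v3: applying the 1 nested substitution gives center (0, 1/2), radius 1/8
input v2: applying the 1 nested substitution gives center (0, 0), radius 1/8
input v1: applying the 2 nested substitutions gives center (-13/24, -5/12), radius 1/60
input v4: applying the 2 nested substitutions gives center (-13/24, -1/2), radius 1/60

v1: center (-13/24, -5/12), radius 1/60; v2: center (0, 0), radius 1/8; v3: center (0, 1/2), radius 1/8; v4: center (-13/24, -1/2), radius 1/60


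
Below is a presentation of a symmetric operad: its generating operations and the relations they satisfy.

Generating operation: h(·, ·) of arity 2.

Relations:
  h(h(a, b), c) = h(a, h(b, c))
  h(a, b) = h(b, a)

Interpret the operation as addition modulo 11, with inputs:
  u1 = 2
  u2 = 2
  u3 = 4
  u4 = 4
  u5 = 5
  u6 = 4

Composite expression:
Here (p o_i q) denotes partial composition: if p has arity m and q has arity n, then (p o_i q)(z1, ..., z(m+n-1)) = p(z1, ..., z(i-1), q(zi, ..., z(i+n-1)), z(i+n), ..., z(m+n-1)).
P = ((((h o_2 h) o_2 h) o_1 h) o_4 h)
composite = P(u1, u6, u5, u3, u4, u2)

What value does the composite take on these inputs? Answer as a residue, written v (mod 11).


10 (mod 11)

h(u1, u6) = 6
h(u3, u4) = 8
h(u5, h(u3, u4)) = 2
h(h(u5, h(u3, u4)), u2) = 4
h(h(u1, u6), h(h(u5, h(u3, u4)), u2)) = 10


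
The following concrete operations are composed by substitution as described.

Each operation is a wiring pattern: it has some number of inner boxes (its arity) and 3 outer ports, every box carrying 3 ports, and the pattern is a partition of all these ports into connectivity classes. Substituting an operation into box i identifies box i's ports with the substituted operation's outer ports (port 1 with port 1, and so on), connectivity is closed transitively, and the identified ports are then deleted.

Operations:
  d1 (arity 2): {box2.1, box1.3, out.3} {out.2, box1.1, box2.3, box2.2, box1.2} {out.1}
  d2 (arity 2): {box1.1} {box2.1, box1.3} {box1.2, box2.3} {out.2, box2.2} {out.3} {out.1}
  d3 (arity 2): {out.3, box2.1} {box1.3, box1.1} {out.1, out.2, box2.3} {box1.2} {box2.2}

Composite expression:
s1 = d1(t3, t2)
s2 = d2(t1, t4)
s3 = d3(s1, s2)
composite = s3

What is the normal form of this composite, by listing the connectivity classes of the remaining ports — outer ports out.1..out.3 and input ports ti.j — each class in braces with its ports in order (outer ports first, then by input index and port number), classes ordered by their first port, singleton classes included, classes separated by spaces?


Reachability decides: close wires over d3-identified ports.
the subtree at d1 composes to {out.1} {out.2, t2.2, t2.3, t3.1, t3.2} {out.3, t2.1, t3.3} on (t3, t2); out.j = own outer ports
the subtree at d2 composes to {out.1} {out.2, t4.2} {out.3} {t1.1} {t1.2, t4.3} {t1.3, t4.1} on (t1, t4); out.j = own outer ports
the subtree at d3 composes to {out.1, out.2} {out.3} {t1.1} {t1.2, t4.3} {t1.3, t4.1} {t2.1, t3.3} {t2.2, t2.3, t3.1, t3.2} {t4.2} on (t3, t2, t1, t4); out.j = own outer ports

{out.1, out.2} {out.3} {t1.1} {t1.2, t4.3} {t1.3, t4.1} {t2.1, t3.3} {t2.2, t2.3, t3.1, t3.2} {t4.2}


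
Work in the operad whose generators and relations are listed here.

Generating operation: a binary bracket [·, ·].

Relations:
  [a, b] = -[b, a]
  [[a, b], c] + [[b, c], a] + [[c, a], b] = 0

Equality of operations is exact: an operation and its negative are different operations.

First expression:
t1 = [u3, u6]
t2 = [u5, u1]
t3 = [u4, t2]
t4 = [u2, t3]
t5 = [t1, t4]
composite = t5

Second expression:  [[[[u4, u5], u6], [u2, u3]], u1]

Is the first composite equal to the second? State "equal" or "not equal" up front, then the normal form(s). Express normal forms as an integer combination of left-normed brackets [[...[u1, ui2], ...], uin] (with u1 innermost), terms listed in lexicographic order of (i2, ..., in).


not equal — first [[[[[u1, u5], u4], u2], u3], u6] - [[[[[u1, u5], u4], u2], u6], u3], second [[[[[u1, u2], u3], u4], u5], u6] - [[[[[u1, u2], u3], u5], u4], u6] - [[[[[u1, u2], u3], u6], u4], u5] + [[[[[u1, u2], u3], u6], u5], u4] - [[[[[u1, u3], u2], u4], u5], u6] + [[[[[u1, u3], u2], u5], u4], u6] + [[[[[u1, u3], u2], u6], u4], u5] - [[[[[u1, u3], u2], u6], u5], u4] - [[[[[u1, u4], u5], u6], u2], u3] + [[[[[u1, u4], u5], u6], u3], u2] + [[[[[u1, u5], u4], u6], u2], u3] - [[[[[u1, u5], u4], u6], u3], u2] + [[[[[u1, u6], u4], u5], u2], u3] - [[[[[u1, u6], u4], u5], u3], u2] - [[[[[u1, u6], u5], u4], u2], u3] + [[[[[u1, u6], u5], u4], u3], u2]

The first expression reduces to [[[[[u1, u5], u4], u2], u3], u6] - [[[[[u1, u5], u4], u2], u6], u3]
The second expression reduces to [[[[[u1, u2], u3], u4], u5], u6] - [[[[[u1, u2], u3], u5], u4], u6] - [[[[[u1, u2], u3], u6], u4], u5] + [[[[[u1, u2], u3], u6], u5], u4] - [[[[[u1, u3], u2], u4], u5], u6] + [[[[[u1, u3], u2], u5], u4], u6] + [[[[[u1, u3], u2], u6], u4], u5] - [[[[[u1, u3], u2], u6], u5], u4] - [[[[[u1, u4], u5], u6], u2], u3] + [[[[[u1, u4], u5], u6], u3], u2] + [[[[[u1, u5], u4], u6], u2], u3] - [[[[[u1, u5], u4], u6], u3], u2] + [[[[[u1, u6], u4], u5], u2], u3] - [[[[[u1, u6], u4], u5], u3], u2] - [[[[[u1, u6], u5], u4], u2], u3] + [[[[[u1, u6], u5], u4], u3], u2]
They disagree, so not equal.


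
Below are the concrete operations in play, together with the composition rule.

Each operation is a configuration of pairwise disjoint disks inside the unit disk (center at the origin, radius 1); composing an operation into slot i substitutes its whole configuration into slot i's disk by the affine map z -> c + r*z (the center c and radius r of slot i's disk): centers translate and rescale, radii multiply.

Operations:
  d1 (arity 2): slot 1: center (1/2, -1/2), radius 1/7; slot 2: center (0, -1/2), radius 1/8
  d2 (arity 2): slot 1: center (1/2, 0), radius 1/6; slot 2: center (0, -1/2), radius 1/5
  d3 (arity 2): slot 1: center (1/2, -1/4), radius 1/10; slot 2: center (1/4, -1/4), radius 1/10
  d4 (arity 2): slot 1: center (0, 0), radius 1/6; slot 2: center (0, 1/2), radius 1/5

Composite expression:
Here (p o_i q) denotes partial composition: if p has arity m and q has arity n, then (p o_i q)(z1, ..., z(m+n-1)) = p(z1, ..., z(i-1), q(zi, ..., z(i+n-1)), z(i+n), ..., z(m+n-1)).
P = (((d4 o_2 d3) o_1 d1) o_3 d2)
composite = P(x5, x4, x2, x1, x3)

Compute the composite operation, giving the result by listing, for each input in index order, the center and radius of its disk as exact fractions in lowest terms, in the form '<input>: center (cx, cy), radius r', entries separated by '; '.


x1: center (1/10, 11/25), radius 1/250; x2: center (11/100, 9/20), radius 1/300; x3: center (1/20, 9/20), radius 1/50; x4: center (0, -1/12), radius 1/48; x5: center (1/12, -1/12), radius 1/42

Below d4, radii multiply path by path; the x-disk centers shift.
x5 passes through 2 substitutions, ending at center (1/12, -1/12), radius 1/42
x4 passes through 2 substitutions, ending at center (0, -1/12), radius 1/48
x2 passes through 3 substitutions, ending at center (11/100, 9/20), radius 1/300
x1 passes through 3 substitutions, ending at center (1/10, 11/25), radius 1/250
x3 passes through 2 substitutions, ending at center (1/20, 9/20), radius 1/50
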